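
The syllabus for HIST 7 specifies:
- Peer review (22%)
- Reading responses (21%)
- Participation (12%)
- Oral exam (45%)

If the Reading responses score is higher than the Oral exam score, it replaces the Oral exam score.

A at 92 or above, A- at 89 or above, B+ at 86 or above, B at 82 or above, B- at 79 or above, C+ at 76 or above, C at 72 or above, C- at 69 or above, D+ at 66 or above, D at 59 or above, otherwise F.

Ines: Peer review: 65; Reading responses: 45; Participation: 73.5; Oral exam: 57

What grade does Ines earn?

Reading responses (45) ≤ Oral exam (57), so Oral exam stays at 57.
Weighted total:
  Peer review 65 × 0.22 = 14.3
  Reading responses 45 × 0.21 = 9.45
  Participation 73.5 × 0.12 = 8.82
  Oral exam 57 × 0.45 = 25.65
Sum = 58.22
58.22 < 59 → F

F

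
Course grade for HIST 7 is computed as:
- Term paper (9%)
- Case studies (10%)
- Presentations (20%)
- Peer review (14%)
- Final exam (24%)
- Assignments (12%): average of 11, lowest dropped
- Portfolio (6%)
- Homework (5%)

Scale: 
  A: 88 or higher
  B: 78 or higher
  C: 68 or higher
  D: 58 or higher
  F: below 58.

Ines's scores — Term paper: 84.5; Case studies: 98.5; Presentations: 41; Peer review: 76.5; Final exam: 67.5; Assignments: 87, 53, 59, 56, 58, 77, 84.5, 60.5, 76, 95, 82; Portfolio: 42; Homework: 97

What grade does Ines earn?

C

Assignments: drop 53 → average of remaining 10 = 735/10 = 73.5
Weighted total:
  Term paper 84.5 × 0.09 = 7.605
  Case studies 98.5 × 0.1 = 9.85
  Presentations 41 × 0.2 = 8.2
  Peer review 76.5 × 0.14 = 10.71
  Final exam 67.5 × 0.24 = 16.2
  Assignments 73.5 × 0.12 = 8.82
  Portfolio 42 × 0.06 = 2.52
  Homework 97 × 0.05 = 4.85
Sum = 68.755
68.755 is ≥ 68 and < 78 → C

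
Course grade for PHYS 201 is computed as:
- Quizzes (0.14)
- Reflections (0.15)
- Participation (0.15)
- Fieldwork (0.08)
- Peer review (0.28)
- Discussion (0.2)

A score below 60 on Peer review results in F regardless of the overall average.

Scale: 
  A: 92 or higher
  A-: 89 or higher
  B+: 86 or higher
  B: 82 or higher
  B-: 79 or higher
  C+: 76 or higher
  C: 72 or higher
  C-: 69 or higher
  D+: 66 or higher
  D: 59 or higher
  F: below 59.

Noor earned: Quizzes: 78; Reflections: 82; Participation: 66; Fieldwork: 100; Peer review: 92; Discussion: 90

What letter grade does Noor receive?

B

Peer review score 92 ≥ 60: minimum met.
Weighted total:
  Quizzes 78 × 0.14 = 10.92
  Reflections 82 × 0.15 = 12.3
  Participation 66 × 0.15 = 9.9
  Fieldwork 100 × 0.08 = 8
  Peer review 92 × 0.28 = 25.76
  Discussion 90 × 0.2 = 18
Sum = 84.88
84.88 is ≥ 82 and < 86 → B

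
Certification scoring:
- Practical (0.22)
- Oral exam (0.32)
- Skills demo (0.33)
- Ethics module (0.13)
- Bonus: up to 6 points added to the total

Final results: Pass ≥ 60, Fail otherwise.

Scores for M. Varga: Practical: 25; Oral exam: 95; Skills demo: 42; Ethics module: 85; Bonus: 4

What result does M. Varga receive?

Weighted total:
  Practical 25 × 0.22 = 5.5
  Oral exam 95 × 0.32 = 30.4
  Skills demo 42 × 0.33 = 13.86
  Ethics module 85 × 0.13 = 11.05
Sum = 60.81
Bonus: 60.81 + 4 = 64.81
64.81 ≥ 60 → Pass

Pass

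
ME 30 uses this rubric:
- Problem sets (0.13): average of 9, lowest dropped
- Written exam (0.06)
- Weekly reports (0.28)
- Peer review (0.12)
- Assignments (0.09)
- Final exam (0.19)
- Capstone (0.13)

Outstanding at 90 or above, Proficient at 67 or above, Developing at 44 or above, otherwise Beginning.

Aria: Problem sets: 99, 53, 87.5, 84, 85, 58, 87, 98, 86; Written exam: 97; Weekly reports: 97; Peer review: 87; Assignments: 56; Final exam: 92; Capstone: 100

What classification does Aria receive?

Outstanding

Problem sets: drop 53 → average of remaining 8 = 684.5/8 = 85.5625
Weighted total:
  Problem sets 85.5625 × 0.13 = 11.123125
  Written exam 97 × 0.06 = 5.82
  Weekly reports 97 × 0.28 = 27.16
  Peer review 87 × 0.12 = 10.44
  Assignments 56 × 0.09 = 5.04
  Final exam 92 × 0.19 = 17.48
  Capstone 100 × 0.13 = 13
Sum = 90.063125
90.063125 ≥ 90 → Outstanding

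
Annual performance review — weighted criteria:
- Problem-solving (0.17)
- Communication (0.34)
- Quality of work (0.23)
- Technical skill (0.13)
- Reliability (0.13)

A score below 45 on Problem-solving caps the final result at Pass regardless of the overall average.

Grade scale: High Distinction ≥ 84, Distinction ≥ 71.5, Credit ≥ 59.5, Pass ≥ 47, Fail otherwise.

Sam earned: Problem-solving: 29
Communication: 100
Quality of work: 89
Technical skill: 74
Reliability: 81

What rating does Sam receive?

Problem-solving score 29 < 45: minimum not met.
Weighted total:
  Problem-solving 29 × 0.17 = 4.93
  Communication 100 × 0.34 = 34
  Quality of work 89 × 0.23 = 20.47
  Technical skill 74 × 0.13 = 9.62
  Reliability 81 × 0.13 = 10.53
Sum = 79.55
79.55 would be Distinction; cap at Pass applies → Pass.

Pass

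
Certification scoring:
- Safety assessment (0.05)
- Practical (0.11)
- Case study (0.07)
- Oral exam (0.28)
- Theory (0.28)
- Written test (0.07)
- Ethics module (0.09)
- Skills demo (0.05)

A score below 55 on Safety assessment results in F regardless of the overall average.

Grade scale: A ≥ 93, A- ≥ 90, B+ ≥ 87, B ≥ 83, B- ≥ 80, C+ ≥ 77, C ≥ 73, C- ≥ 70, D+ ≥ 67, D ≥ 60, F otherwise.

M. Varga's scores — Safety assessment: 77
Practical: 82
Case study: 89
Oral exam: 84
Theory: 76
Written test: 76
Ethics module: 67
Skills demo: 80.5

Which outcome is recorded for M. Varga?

C+

Safety assessment score 77 ≥ 55: minimum met.
Weighted total:
  Safety assessment 77 × 0.05 = 3.85
  Practical 82 × 0.11 = 9.02
  Case study 89 × 0.07 = 6.23
  Oral exam 84 × 0.28 = 23.52
  Theory 76 × 0.28 = 21.28
  Written test 76 × 0.07 = 5.32
  Ethics module 67 × 0.09 = 6.03
  Skills demo 80.5 × 0.05 = 4.025
Sum = 79.275
79.275 is ≥ 77 and < 80 → C+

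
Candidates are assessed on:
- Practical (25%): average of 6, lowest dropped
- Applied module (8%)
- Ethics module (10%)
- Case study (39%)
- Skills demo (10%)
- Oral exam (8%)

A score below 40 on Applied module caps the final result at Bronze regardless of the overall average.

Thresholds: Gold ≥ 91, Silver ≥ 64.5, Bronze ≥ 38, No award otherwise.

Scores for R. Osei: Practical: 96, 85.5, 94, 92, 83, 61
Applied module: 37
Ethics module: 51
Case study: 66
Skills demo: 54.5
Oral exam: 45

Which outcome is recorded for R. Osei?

Practical: drop 61 → average of remaining 5 = 450.5/5 = 90.1
Applied module score 37 < 40: minimum not met.
Weighted total:
  Practical 90.1 × 0.25 = 22.525
  Applied module 37 × 0.08 = 2.96
  Ethics module 51 × 0.1 = 5.1
  Case study 66 × 0.39 = 25.74
  Skills demo 54.5 × 0.1 = 5.45
  Oral exam 45 × 0.08 = 3.6
Sum = 65.375
65.375 would be Silver; cap at Bronze applies → Bronze.

Bronze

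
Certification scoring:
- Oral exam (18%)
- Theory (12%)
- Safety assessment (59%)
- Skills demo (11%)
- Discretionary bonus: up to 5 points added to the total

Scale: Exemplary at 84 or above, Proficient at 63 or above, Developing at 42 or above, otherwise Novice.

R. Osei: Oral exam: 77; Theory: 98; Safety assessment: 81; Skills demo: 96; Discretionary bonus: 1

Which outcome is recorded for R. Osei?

Weighted total:
  Oral exam 77 × 0.18 = 13.86
  Theory 98 × 0.12 = 11.76
  Safety assessment 81 × 0.59 = 47.79
  Skills demo 96 × 0.11 = 10.56
Sum = 83.97
Discretionary bonus: 83.97 + 1 = 84.97
84.97 ≥ 84 → Exemplary

Exemplary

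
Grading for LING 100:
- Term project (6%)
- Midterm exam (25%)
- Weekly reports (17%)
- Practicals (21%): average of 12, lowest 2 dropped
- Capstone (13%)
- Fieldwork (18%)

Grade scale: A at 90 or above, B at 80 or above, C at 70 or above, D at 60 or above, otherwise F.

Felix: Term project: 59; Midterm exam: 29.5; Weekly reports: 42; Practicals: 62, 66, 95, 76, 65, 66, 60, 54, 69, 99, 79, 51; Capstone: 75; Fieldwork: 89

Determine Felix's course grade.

F

Practicals: drop 51, 54 → average of remaining 10 = 737/10 = 73.7
Weighted total:
  Term project 59 × 0.06 = 3.54
  Midterm exam 29.5 × 0.25 = 7.375
  Weekly reports 42 × 0.17 = 7.14
  Practicals 73.7 × 0.21 = 15.477
  Capstone 75 × 0.13 = 9.75
  Fieldwork 89 × 0.18 = 16.02
Sum = 59.302
59.302 < 60 → F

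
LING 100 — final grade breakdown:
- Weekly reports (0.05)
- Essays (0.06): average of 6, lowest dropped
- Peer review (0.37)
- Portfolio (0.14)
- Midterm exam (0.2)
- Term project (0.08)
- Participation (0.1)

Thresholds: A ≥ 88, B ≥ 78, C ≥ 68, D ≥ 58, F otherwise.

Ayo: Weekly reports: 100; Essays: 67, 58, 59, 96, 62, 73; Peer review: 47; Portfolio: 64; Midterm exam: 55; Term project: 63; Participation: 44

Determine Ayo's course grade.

F

Essays: drop 58 → average of remaining 5 = 357/5 = 71.4
Weighted total:
  Weekly reports 100 × 0.05 = 5
  Essays 71.4 × 0.06 = 4.284
  Peer review 47 × 0.37 = 17.39
  Portfolio 64 × 0.14 = 8.96
  Midterm exam 55 × 0.2 = 11
  Term project 63 × 0.08 = 5.04
  Participation 44 × 0.1 = 4.4
Sum = 56.074
56.074 < 58 → F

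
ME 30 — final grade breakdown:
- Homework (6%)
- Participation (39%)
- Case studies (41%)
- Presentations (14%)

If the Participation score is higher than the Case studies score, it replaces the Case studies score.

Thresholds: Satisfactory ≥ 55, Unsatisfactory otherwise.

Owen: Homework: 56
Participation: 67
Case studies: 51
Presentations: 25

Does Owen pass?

Satisfactory

Participation (67) > Case studies (51), so Case studies counts as 67.
Weighted total:
  Homework 56 × 0.06 = 3.36
  Participation 67 × 0.39 = 26.13
  Case studies 67 × 0.41 = 27.47
  Presentations 25 × 0.14 = 3.5
Sum = 60.46
60.46 ≥ 55 → Satisfactory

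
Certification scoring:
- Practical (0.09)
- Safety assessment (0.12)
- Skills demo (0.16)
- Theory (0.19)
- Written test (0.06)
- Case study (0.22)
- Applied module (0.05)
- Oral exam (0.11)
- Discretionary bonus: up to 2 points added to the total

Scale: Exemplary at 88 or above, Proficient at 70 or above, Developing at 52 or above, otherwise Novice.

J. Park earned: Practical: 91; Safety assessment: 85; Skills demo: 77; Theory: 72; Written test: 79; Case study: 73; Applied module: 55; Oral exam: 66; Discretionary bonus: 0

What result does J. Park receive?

Proficient

Weighted total:
  Practical 91 × 0.09 = 8.19
  Safety assessment 85 × 0.12 = 10.2
  Skills demo 77 × 0.16 = 12.32
  Theory 72 × 0.19 = 13.68
  Written test 79 × 0.06 = 4.74
  Case study 73 × 0.22 = 16.06
  Applied module 55 × 0.05 = 2.75
  Oral exam 66 × 0.11 = 7.26
Sum = 75.2
Discretionary bonus: 75.2 + 0 = 75.2
75.2 is ≥ 70 and < 88 → Proficient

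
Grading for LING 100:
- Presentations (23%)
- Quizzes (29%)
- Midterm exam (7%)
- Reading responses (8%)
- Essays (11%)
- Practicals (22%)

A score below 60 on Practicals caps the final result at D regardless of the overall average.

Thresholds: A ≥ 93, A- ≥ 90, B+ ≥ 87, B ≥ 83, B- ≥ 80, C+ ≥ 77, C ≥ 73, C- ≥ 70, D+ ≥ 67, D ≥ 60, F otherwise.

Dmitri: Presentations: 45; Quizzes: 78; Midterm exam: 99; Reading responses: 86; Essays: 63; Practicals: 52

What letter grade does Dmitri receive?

D

Practicals score 52 < 60: minimum not met.
Weighted total:
  Presentations 45 × 0.23 = 10.35
  Quizzes 78 × 0.29 = 22.62
  Midterm exam 99 × 0.07 = 6.93
  Reading responses 86 × 0.08 = 6.88
  Essays 63 × 0.11 = 6.93
  Practicals 52 × 0.22 = 11.44
Sum = 65.15
65.15 would be D; cap at D applies → D.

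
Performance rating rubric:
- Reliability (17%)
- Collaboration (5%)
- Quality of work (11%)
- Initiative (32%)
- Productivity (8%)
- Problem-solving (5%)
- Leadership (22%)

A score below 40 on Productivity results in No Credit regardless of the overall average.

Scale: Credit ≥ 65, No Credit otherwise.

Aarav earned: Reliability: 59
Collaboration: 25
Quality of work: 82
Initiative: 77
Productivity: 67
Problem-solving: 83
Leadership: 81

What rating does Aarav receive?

Credit

Productivity score 67 ≥ 40: minimum met.
Weighted total:
  Reliability 59 × 0.17 = 10.03
  Collaboration 25 × 0.05 = 1.25
  Quality of work 82 × 0.11 = 9.02
  Initiative 77 × 0.32 = 24.64
  Productivity 67 × 0.08 = 5.36
  Problem-solving 83 × 0.05 = 4.15
  Leadership 81 × 0.22 = 17.82
Sum = 72.27
72.27 ≥ 65 → Credit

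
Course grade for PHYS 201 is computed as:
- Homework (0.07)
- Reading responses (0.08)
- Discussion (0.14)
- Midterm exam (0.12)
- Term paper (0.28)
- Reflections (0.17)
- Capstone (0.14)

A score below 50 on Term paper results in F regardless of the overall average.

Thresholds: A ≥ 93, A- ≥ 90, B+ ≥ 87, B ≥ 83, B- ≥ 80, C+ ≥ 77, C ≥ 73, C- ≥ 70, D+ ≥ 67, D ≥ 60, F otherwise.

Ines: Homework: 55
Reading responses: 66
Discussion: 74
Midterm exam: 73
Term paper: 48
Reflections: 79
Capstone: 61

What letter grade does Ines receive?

Term paper score 48 < 50: minimum not met.
Weighted total:
  Homework 55 × 0.07 = 3.85
  Reading responses 66 × 0.08 = 5.28
  Discussion 74 × 0.14 = 10.36
  Midterm exam 73 × 0.12 = 8.76
  Term paper 48 × 0.28 = 13.44
  Reflections 79 × 0.17 = 13.43
  Capstone 61 × 0.14 = 8.54
Sum = 63.66
Because the Term paper minimum was not met, the result is F.

F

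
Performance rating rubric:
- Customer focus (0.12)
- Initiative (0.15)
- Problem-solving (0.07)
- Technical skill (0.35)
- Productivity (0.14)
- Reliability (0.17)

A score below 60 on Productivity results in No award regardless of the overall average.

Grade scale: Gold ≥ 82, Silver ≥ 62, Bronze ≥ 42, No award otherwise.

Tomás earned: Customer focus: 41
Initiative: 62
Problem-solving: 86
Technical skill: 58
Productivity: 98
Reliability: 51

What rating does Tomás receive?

Productivity score 98 ≥ 60: minimum met.
Weighted total:
  Customer focus 41 × 0.12 = 4.92
  Initiative 62 × 0.15 = 9.3
  Problem-solving 86 × 0.07 = 6.02
  Technical skill 58 × 0.35 = 20.3
  Productivity 98 × 0.14 = 13.72
  Reliability 51 × 0.17 = 8.67
Sum = 62.93
62.93 is ≥ 62 and < 82 → Silver

Silver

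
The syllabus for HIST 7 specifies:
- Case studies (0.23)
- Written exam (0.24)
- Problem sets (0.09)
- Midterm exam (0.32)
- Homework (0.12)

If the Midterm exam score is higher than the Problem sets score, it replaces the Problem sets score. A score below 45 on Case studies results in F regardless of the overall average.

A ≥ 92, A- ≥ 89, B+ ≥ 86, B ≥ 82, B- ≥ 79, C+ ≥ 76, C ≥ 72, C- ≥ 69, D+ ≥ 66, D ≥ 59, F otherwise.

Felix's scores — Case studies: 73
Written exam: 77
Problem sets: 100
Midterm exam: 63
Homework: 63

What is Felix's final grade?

Midterm exam (63) ≤ Problem sets (100), so Problem sets stays at 100.
Case studies score 73 ≥ 45: minimum met.
Weighted total:
  Case studies 73 × 0.23 = 16.79
  Written exam 77 × 0.24 = 18.48
  Problem sets 100 × 0.09 = 9
  Midterm exam 63 × 0.32 = 20.16
  Homework 63 × 0.12 = 7.56
Sum = 71.99
71.99 is ≥ 69 and < 72 → C-

C-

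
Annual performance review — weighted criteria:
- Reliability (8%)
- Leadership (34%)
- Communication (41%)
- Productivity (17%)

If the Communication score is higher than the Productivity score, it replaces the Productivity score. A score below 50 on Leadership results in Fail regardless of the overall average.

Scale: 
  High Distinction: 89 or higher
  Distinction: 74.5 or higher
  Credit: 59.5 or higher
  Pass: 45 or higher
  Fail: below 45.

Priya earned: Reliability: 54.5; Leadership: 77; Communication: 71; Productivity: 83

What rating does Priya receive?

Communication (71) ≤ Productivity (83), so Productivity stays at 83.
Leadership score 77 ≥ 50: minimum met.
Weighted total:
  Reliability 54.5 × 0.08 = 4.36
  Leadership 77 × 0.34 = 26.18
  Communication 71 × 0.41 = 29.11
  Productivity 83 × 0.17 = 14.11
Sum = 73.76
73.76 is ≥ 59.5 and < 74.5 → Credit

Credit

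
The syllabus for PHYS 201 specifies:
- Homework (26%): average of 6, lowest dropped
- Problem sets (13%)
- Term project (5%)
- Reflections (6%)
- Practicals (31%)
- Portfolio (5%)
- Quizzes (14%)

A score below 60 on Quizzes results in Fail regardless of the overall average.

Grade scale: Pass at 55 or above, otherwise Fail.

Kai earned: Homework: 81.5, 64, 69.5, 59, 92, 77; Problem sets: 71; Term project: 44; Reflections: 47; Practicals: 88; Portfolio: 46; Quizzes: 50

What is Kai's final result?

Homework: drop 59 → average of remaining 5 = 384/5 = 76.8
Quizzes score 50 < 60: minimum not met.
Weighted total:
  Homework 76.8 × 0.26 = 19.968
  Problem sets 71 × 0.13 = 9.23
  Term project 44 × 0.05 = 2.2
  Reflections 47 × 0.06 = 2.82
  Practicals 88 × 0.31 = 27.28
  Portfolio 46 × 0.05 = 2.3
  Quizzes 50 × 0.14 = 7
Sum = 70.798
Because the Quizzes minimum was not met, the result is Fail.

Fail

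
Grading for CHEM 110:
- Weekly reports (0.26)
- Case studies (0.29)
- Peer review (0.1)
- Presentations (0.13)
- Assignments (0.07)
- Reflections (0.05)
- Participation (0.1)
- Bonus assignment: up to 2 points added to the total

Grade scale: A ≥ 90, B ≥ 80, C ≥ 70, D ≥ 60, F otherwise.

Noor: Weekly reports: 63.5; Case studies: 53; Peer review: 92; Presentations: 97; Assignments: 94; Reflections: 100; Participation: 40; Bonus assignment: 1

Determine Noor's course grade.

C

Weighted total:
  Weekly reports 63.5 × 0.26 = 16.51
  Case studies 53 × 0.29 = 15.37
  Peer review 92 × 0.1 = 9.2
  Presentations 97 × 0.13 = 12.61
  Assignments 94 × 0.07 = 6.58
  Reflections 100 × 0.05 = 5
  Participation 40 × 0.1 = 4
Sum = 69.27
Bonus assignment: 69.27 + 1 = 70.27
70.27 is ≥ 70 and < 80 → C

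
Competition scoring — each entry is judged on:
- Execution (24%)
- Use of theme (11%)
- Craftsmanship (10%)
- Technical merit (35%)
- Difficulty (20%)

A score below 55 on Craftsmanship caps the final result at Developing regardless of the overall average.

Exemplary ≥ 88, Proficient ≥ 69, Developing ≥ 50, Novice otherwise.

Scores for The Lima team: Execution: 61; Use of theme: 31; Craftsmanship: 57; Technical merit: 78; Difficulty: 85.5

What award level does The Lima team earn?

Developing

Craftsmanship score 57 ≥ 55: minimum met.
Weighted total:
  Execution 61 × 0.24 = 14.64
  Use of theme 31 × 0.11 = 3.41
  Craftsmanship 57 × 0.1 = 5.7
  Technical merit 78 × 0.35 = 27.3
  Difficulty 85.5 × 0.2 = 17.1
Sum = 68.15
68.15 is ≥ 50 and < 69 → Developing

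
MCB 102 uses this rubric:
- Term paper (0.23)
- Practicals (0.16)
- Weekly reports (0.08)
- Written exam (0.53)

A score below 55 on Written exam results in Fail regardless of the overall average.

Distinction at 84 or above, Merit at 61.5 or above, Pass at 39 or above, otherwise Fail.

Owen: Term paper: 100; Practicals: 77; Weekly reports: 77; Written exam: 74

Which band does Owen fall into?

Merit

Written exam score 74 ≥ 55: minimum met.
Weighted total:
  Term paper 100 × 0.23 = 23
  Practicals 77 × 0.16 = 12.32
  Weekly reports 77 × 0.08 = 6.16
  Written exam 74 × 0.53 = 39.22
Sum = 80.7
80.7 is ≥ 61.5 and < 84 → Merit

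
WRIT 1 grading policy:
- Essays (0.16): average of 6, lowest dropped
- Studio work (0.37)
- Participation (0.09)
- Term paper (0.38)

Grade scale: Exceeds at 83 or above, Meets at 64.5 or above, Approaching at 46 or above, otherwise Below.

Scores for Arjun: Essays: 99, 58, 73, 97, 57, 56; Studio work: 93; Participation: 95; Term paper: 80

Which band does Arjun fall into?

Exceeds

Essays: drop 56 → average of remaining 5 = 384/5 = 76.8
Weighted total:
  Essays 76.8 × 0.16 = 12.288
  Studio work 93 × 0.37 = 34.41
  Participation 95 × 0.09 = 8.55
  Term paper 80 × 0.38 = 30.4
Sum = 85.648
85.648 ≥ 83 → Exceeds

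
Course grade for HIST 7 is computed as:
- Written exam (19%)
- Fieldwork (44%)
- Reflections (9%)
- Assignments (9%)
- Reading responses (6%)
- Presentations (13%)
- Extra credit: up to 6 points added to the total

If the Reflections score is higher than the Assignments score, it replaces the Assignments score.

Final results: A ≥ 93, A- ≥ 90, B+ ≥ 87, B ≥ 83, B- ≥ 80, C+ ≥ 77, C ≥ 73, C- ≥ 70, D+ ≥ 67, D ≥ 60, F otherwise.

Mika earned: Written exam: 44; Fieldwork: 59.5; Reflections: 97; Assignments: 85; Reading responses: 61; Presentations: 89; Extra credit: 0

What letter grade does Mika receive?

Reflections (97) > Assignments (85), so Assignments counts as 97.
Weighted total:
  Written exam 44 × 0.19 = 8.36
  Fieldwork 59.5 × 0.44 = 26.18
  Reflections 97 × 0.09 = 8.73
  Assignments 97 × 0.09 = 8.73
  Reading responses 61 × 0.06 = 3.66
  Presentations 89 × 0.13 = 11.57
Sum = 67.23
Extra credit: 67.23 + 0 = 67.23
67.23 is ≥ 67 and < 70 → D+

D+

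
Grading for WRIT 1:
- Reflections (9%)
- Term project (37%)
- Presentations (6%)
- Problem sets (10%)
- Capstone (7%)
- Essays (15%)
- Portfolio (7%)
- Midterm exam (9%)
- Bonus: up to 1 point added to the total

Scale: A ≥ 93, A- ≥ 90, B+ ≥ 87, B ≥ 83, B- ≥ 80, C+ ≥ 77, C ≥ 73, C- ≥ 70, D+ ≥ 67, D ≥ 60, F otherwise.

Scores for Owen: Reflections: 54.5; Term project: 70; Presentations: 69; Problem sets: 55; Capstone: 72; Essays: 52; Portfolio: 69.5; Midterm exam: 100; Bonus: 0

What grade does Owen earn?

D+

Weighted total:
  Reflections 54.5 × 0.09 = 4.905
  Term project 70 × 0.37 = 25.9
  Presentations 69 × 0.06 = 4.14
  Problem sets 55 × 0.1 = 5.5
  Capstone 72 × 0.07 = 5.04
  Essays 52 × 0.15 = 7.8
  Portfolio 69.5 × 0.07 = 4.865
  Midterm exam 100 × 0.09 = 9
Sum = 67.15
Bonus: 67.15 + 0 = 67.15
67.15 is ≥ 67 and < 70 → D+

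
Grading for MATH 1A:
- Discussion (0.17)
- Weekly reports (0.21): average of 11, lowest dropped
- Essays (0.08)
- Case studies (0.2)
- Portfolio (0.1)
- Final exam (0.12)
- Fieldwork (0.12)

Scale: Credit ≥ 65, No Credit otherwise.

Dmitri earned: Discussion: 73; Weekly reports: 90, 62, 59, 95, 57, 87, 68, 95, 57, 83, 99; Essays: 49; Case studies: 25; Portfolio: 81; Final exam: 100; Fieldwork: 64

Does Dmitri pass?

Credit

Weekly reports: drop 57 → average of remaining 10 = 795/10 = 79.5
Weighted total:
  Discussion 73 × 0.17 = 12.41
  Weekly reports 79.5 × 0.21 = 16.695
  Essays 49 × 0.08 = 3.92
  Case studies 25 × 0.2 = 5
  Portfolio 81 × 0.1 = 8.1
  Final exam 100 × 0.12 = 12
  Fieldwork 64 × 0.12 = 7.68
Sum = 65.805
65.805 ≥ 65 → Credit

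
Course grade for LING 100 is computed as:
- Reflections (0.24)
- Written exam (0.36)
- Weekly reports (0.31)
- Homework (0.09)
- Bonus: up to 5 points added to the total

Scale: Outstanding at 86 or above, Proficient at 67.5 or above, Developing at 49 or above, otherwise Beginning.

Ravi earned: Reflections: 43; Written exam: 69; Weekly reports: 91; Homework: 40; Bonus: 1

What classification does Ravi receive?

Proficient

Weighted total:
  Reflections 43 × 0.24 = 10.32
  Written exam 69 × 0.36 = 24.84
  Weekly reports 91 × 0.31 = 28.21
  Homework 40 × 0.09 = 3.6
Sum = 66.97
Bonus: 66.97 + 1 = 67.97
67.97 is ≥ 67.5 and < 86 → Proficient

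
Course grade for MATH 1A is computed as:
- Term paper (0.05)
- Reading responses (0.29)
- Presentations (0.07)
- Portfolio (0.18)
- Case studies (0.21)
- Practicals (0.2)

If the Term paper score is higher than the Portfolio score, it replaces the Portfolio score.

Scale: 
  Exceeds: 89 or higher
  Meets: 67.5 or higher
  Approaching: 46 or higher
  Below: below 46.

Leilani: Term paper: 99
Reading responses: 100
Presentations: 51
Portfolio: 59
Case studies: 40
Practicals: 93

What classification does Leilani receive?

Meets

Term paper (99) > Portfolio (59), so Portfolio counts as 99.
Weighted total:
  Term paper 99 × 0.05 = 4.95
  Reading responses 100 × 0.29 = 29
  Presentations 51 × 0.07 = 3.57
  Portfolio 99 × 0.18 = 17.82
  Case studies 40 × 0.21 = 8.4
  Practicals 93 × 0.2 = 18.6
Sum = 82.34
82.34 is ≥ 67.5 and < 89 → Meets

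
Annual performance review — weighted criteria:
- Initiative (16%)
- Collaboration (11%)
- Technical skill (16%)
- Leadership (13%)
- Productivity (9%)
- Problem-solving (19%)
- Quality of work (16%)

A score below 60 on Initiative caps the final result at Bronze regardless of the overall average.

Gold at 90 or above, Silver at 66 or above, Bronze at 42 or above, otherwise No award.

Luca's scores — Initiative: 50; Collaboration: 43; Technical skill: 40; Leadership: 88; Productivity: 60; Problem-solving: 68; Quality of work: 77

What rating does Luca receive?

Initiative score 50 < 60: minimum not met.
Weighted total:
  Initiative 50 × 0.16 = 8
  Collaboration 43 × 0.11 = 4.73
  Technical skill 40 × 0.16 = 6.4
  Leadership 88 × 0.13 = 11.44
  Productivity 60 × 0.09 = 5.4
  Problem-solving 68 × 0.19 = 12.92
  Quality of work 77 × 0.16 = 12.32
Sum = 61.21
61.21 would be Bronze; cap at Bronze applies → Bronze.

Bronze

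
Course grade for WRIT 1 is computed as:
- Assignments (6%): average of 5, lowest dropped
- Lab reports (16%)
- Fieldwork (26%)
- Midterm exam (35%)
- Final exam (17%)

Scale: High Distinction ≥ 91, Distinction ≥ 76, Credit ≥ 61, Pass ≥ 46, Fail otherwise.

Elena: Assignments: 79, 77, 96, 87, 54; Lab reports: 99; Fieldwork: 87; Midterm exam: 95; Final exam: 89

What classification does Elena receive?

High Distinction

Assignments: drop 54 → average of remaining 4 = 339/4 = 84.75
Weighted total:
  Assignments 84.75 × 0.06 = 5.085
  Lab reports 99 × 0.16 = 15.84
  Fieldwork 87 × 0.26 = 22.62
  Midterm exam 95 × 0.35 = 33.25
  Final exam 89 × 0.17 = 15.13
Sum = 91.925
91.925 ≥ 91 → High Distinction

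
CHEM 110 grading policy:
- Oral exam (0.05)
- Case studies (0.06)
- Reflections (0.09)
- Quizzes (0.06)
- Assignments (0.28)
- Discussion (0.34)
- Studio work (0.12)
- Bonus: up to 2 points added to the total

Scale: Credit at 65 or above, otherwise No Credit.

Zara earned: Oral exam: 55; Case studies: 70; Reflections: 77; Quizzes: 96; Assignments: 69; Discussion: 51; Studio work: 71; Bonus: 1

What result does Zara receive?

Credit

Weighted total:
  Oral exam 55 × 0.05 = 2.75
  Case studies 70 × 0.06 = 4.2
  Reflections 77 × 0.09 = 6.93
  Quizzes 96 × 0.06 = 5.76
  Assignments 69 × 0.28 = 19.32
  Discussion 51 × 0.34 = 17.34
  Studio work 71 × 0.12 = 8.52
Sum = 64.82
Bonus: 64.82 + 1 = 65.82
65.82 ≥ 65 → Credit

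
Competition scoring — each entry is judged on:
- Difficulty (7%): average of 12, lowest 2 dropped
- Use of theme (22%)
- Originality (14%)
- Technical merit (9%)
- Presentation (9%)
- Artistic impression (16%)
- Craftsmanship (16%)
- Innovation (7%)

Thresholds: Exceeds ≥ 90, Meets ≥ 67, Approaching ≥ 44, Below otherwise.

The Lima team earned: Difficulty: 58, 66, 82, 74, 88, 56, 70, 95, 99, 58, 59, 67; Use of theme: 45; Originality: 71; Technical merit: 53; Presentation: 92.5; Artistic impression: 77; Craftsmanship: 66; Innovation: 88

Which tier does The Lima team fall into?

Difficulty: drop 56, 58 → average of remaining 10 = 758/10 = 75.8
Weighted total:
  Difficulty 75.8 × 0.07 = 5.306
  Use of theme 45 × 0.22 = 9.9
  Originality 71 × 0.14 = 9.94
  Technical merit 53 × 0.09 = 4.77
  Presentation 92.5 × 0.09 = 8.325
  Artistic impression 77 × 0.16 = 12.32
  Craftsmanship 66 × 0.16 = 10.56
  Innovation 88 × 0.07 = 6.16
Sum = 67.281
67.281 is ≥ 67 and < 90 → Meets

Meets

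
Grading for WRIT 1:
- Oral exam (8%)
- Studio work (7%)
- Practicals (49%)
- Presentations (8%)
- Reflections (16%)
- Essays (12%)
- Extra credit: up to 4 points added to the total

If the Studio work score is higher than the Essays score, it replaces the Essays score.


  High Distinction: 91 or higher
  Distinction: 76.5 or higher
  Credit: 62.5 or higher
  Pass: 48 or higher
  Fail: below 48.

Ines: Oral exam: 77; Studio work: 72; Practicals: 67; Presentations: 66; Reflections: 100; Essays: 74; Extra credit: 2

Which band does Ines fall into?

Studio work (72) ≤ Essays (74), so Essays stays at 74.
Weighted total:
  Oral exam 77 × 0.08 = 6.16
  Studio work 72 × 0.07 = 5.04
  Practicals 67 × 0.49 = 32.83
  Presentations 66 × 0.08 = 5.28
  Reflections 100 × 0.16 = 16
  Essays 74 × 0.12 = 8.88
Sum = 74.19
Extra credit: 74.19 + 2 = 76.19
76.19 is ≥ 62.5 and < 76.5 → Credit

Credit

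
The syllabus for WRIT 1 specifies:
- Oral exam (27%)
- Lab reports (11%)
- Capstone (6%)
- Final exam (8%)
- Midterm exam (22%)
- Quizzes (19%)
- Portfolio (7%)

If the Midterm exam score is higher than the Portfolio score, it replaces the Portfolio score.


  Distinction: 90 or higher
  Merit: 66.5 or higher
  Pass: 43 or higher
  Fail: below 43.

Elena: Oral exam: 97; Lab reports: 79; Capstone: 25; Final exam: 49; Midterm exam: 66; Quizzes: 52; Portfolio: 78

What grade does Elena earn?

Merit

Midterm exam (66) ≤ Portfolio (78), so Portfolio stays at 78.
Weighted total:
  Oral exam 97 × 0.27 = 26.19
  Lab reports 79 × 0.11 = 8.69
  Capstone 25 × 0.06 = 1.5
  Final exam 49 × 0.08 = 3.92
  Midterm exam 66 × 0.22 = 14.52
  Quizzes 52 × 0.19 = 9.88
  Portfolio 78 × 0.07 = 5.46
Sum = 70.16
70.16 is ≥ 66.5 and < 90 → Merit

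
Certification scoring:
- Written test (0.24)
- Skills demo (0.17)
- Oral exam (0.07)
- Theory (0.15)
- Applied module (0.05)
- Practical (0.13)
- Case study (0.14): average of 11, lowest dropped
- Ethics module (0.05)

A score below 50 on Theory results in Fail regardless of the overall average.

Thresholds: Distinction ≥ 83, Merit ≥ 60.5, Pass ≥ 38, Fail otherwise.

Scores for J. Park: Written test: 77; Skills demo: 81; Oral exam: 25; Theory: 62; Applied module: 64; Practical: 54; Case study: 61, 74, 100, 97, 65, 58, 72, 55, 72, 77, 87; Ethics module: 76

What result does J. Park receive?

Case study: drop 55 → average of remaining 10 = 763/10 = 76.3
Theory score 62 ≥ 50: minimum met.
Weighted total:
  Written test 77 × 0.24 = 18.48
  Skills demo 81 × 0.17 = 13.77
  Oral exam 25 × 0.07 = 1.75
  Theory 62 × 0.15 = 9.3
  Applied module 64 × 0.05 = 3.2
  Practical 54 × 0.13 = 7.02
  Case study 76.3 × 0.14 = 10.682
  Ethics module 76 × 0.05 = 3.8
Sum = 68.002
68.002 is ≥ 60.5 and < 83 → Merit

Merit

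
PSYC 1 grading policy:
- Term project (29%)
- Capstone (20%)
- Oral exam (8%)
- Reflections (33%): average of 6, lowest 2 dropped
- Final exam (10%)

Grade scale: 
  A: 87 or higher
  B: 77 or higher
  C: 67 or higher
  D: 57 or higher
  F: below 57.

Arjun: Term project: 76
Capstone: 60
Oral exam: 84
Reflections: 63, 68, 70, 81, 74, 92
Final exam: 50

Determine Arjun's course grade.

Reflections: drop 63, 68 → average of remaining 4 = 317/4 = 79.25
Weighted total:
  Term project 76 × 0.29 = 22.04
  Capstone 60 × 0.2 = 12
  Oral exam 84 × 0.08 = 6.72
  Reflections 79.25 × 0.33 = 26.1525
  Final exam 50 × 0.1 = 5
Sum = 71.9125
71.9125 is ≥ 67 and < 77 → C

C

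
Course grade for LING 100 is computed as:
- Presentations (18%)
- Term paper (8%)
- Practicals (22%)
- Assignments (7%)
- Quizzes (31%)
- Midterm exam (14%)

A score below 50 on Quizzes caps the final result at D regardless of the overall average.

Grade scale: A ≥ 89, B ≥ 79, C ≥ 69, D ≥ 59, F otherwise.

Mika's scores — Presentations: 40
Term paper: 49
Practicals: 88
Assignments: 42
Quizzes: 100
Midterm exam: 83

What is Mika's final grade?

Quizzes score 100 ≥ 50: minimum met.
Weighted total:
  Presentations 40 × 0.18 = 7.2
  Term paper 49 × 0.08 = 3.92
  Practicals 88 × 0.22 = 19.36
  Assignments 42 × 0.07 = 2.94
  Quizzes 100 × 0.31 = 31
  Midterm exam 83 × 0.14 = 11.62
Sum = 76.04
76.04 is ≥ 69 and < 79 → C

C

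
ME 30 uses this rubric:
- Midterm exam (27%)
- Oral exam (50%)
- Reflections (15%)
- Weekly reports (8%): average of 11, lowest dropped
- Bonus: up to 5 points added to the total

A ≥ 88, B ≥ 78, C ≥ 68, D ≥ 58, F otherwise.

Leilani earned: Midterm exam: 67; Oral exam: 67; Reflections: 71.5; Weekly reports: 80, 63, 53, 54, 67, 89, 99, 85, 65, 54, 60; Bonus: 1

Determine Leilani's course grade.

C

Weekly reports: drop 53 → average of remaining 10 = 716/10 = 71.6
Weighted total:
  Midterm exam 67 × 0.27 = 18.09
  Oral exam 67 × 0.5 = 33.5
  Reflections 71.5 × 0.15 = 10.725
  Weekly reports 71.6 × 0.08 = 5.728
Sum = 68.043
Bonus: 68.043 + 1 = 69.043
69.043 is ≥ 68 and < 78 → C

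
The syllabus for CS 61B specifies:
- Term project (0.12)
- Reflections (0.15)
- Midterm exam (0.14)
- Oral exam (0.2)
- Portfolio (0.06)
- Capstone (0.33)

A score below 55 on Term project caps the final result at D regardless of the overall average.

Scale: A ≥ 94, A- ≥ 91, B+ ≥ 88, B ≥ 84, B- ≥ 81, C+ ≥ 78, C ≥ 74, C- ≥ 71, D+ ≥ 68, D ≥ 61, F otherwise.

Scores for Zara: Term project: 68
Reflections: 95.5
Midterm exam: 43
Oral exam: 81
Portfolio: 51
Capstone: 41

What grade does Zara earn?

Term project score 68 ≥ 55: minimum met.
Weighted total:
  Term project 68 × 0.12 = 8.16
  Reflections 95.5 × 0.15 = 14.325
  Midterm exam 43 × 0.14 = 6.02
  Oral exam 81 × 0.2 = 16.2
  Portfolio 51 × 0.06 = 3.06
  Capstone 41 × 0.33 = 13.53
Sum = 61.295
61.295 is ≥ 61 and < 68 → D

D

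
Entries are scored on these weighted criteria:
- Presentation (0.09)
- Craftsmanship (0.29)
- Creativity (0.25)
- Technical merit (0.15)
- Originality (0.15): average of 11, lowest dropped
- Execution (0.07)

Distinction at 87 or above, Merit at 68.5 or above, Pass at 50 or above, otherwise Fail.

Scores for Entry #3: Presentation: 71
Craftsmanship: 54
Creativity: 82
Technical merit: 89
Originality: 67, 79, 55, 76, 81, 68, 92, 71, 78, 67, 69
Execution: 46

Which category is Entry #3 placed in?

Originality: drop 55 → average of remaining 10 = 748/10 = 74.8
Weighted total:
  Presentation 71 × 0.09 = 6.39
  Craftsmanship 54 × 0.29 = 15.66
  Creativity 82 × 0.25 = 20.5
  Technical merit 89 × 0.15 = 13.35
  Originality 74.8 × 0.15 = 11.22
  Execution 46 × 0.07 = 3.22
Sum = 70.34
70.34 is ≥ 68.5 and < 87 → Merit

Merit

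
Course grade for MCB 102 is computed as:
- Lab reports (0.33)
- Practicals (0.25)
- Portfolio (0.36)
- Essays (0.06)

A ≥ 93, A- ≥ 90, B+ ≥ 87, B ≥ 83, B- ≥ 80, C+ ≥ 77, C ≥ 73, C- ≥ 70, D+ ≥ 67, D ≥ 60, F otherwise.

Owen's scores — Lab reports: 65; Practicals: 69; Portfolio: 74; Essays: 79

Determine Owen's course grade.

C-

Weighted total:
  Lab reports 65 × 0.33 = 21.45
  Practicals 69 × 0.25 = 17.25
  Portfolio 74 × 0.36 = 26.64
  Essays 79 × 0.06 = 4.74
Sum = 70.08
70.08 is ≥ 70 and < 73 → C-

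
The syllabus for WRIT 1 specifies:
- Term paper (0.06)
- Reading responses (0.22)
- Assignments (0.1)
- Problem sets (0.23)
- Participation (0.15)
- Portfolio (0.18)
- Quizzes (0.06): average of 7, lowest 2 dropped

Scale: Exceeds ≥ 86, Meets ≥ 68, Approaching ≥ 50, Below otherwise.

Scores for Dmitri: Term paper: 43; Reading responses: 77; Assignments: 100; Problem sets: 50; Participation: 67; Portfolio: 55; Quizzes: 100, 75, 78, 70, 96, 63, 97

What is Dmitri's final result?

Approaching

Quizzes: drop 63, 70 → average of remaining 5 = 446/5 = 89.2
Weighted total:
  Term paper 43 × 0.06 = 2.58
  Reading responses 77 × 0.22 = 16.94
  Assignments 100 × 0.1 = 10
  Problem sets 50 × 0.23 = 11.5
  Participation 67 × 0.15 = 10.05
  Portfolio 55 × 0.18 = 9.9
  Quizzes 89.2 × 0.06 = 5.352
Sum = 66.322
66.322 is ≥ 50 and < 68 → Approaching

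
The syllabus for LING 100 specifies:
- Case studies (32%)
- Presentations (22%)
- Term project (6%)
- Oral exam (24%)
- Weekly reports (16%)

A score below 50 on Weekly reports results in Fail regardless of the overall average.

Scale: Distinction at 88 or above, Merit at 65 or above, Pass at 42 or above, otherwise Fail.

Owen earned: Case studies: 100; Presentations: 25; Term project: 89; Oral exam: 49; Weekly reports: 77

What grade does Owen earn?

Weekly reports score 77 ≥ 50: minimum met.
Weighted total:
  Case studies 100 × 0.32 = 32
  Presentations 25 × 0.22 = 5.5
  Term project 89 × 0.06 = 5.34
  Oral exam 49 × 0.24 = 11.76
  Weekly reports 77 × 0.16 = 12.32
Sum = 66.92
66.92 is ≥ 65 and < 88 → Merit

Merit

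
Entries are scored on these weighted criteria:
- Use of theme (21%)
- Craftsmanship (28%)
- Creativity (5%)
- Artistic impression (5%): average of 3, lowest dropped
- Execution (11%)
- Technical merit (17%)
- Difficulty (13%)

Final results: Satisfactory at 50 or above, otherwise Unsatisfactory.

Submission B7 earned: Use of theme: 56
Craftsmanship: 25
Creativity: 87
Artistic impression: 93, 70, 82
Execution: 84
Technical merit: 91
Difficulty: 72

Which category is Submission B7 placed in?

Satisfactory

Artistic impression: drop 70 → average of remaining 2 = 175/2 = 87.5
Weighted total:
  Use of theme 56 × 0.21 = 11.76
  Craftsmanship 25 × 0.28 = 7
  Creativity 87 × 0.05 = 4.35
  Artistic impression 87.5 × 0.05 = 4.375
  Execution 84 × 0.11 = 9.24
  Technical merit 91 × 0.17 = 15.47
  Difficulty 72 × 0.13 = 9.36
Sum = 61.555
61.555 ≥ 50 → Satisfactory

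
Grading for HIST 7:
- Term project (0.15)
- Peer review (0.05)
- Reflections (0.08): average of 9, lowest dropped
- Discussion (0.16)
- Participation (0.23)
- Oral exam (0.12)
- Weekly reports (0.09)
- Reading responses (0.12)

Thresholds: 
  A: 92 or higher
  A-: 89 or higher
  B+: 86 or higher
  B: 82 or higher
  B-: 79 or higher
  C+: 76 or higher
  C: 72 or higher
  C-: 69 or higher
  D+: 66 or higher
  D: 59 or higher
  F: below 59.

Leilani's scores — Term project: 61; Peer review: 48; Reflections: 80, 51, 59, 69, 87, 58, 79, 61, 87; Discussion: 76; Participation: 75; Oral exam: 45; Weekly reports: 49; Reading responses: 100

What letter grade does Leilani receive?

Reflections: drop 51 → average of remaining 8 = 580/8 = 72.5
Weighted total:
  Term project 61 × 0.15 = 9.15
  Peer review 48 × 0.05 = 2.4
  Reflections 72.5 × 0.08 = 5.8
  Discussion 76 × 0.16 = 12.16
  Participation 75 × 0.23 = 17.25
  Oral exam 45 × 0.12 = 5.4
  Weekly reports 49 × 0.09 = 4.41
  Reading responses 100 × 0.12 = 12
Sum = 68.57
68.57 is ≥ 66 and < 69 → D+

D+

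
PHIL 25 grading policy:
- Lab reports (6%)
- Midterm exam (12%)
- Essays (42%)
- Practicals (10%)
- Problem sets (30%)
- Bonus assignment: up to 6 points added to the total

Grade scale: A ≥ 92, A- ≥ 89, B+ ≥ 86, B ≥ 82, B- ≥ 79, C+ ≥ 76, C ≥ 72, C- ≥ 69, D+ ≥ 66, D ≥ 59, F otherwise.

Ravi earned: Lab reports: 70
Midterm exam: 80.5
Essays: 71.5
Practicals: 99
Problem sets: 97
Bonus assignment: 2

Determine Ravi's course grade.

B

Weighted total:
  Lab reports 70 × 0.06 = 4.2
  Midterm exam 80.5 × 0.12 = 9.66
  Essays 71.5 × 0.42 = 30.03
  Practicals 99 × 0.1 = 9.9
  Problem sets 97 × 0.3 = 29.1
Sum = 82.89
Bonus assignment: 82.89 + 2 = 84.89
84.89 is ≥ 82 and < 86 → B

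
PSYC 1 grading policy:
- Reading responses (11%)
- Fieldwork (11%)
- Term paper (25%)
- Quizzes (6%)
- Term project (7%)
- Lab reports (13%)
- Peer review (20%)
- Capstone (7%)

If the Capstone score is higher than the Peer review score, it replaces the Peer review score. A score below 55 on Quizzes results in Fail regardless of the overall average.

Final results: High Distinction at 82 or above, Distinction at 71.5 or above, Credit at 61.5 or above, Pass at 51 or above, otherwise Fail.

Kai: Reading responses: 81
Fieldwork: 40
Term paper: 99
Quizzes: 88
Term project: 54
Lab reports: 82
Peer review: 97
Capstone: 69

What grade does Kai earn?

High Distinction

Capstone (69) ≤ Peer review (97), so Peer review stays at 97.
Quizzes score 88 ≥ 55: minimum met.
Weighted total:
  Reading responses 81 × 0.11 = 8.91
  Fieldwork 40 × 0.11 = 4.4
  Term paper 99 × 0.25 = 24.75
  Quizzes 88 × 0.06 = 5.28
  Term project 54 × 0.07 = 3.78
  Lab reports 82 × 0.13 = 10.66
  Peer review 97 × 0.2 = 19.4
  Capstone 69 × 0.07 = 4.83
Sum = 82.01
82.01 ≥ 82 → High Distinction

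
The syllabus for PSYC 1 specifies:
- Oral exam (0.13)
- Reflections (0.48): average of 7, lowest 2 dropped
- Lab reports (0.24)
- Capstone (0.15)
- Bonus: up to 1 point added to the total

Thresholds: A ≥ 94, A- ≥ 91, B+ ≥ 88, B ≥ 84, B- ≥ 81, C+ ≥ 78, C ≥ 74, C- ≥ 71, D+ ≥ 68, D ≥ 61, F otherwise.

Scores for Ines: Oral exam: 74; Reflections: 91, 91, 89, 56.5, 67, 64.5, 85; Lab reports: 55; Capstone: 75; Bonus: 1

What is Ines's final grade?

Reflections: drop 56.5, 64.5 → average of remaining 5 = 423/5 = 84.6
Weighted total:
  Oral exam 74 × 0.13 = 9.62
  Reflections 84.6 × 0.48 = 40.608
  Lab reports 55 × 0.24 = 13.2
  Capstone 75 × 0.15 = 11.25
Sum = 74.678
Bonus: 74.678 + 1 = 75.678
75.678 is ≥ 74 and < 78 → C

C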